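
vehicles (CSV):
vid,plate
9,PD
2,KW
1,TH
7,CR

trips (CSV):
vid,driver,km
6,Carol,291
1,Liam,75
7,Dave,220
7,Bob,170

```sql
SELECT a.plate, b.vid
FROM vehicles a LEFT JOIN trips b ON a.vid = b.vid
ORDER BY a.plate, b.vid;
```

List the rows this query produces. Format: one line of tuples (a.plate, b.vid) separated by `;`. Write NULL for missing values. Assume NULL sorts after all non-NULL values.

(CR, 7); (CR, 7); (KW, NULL); (PD, NULL); (TH, 1)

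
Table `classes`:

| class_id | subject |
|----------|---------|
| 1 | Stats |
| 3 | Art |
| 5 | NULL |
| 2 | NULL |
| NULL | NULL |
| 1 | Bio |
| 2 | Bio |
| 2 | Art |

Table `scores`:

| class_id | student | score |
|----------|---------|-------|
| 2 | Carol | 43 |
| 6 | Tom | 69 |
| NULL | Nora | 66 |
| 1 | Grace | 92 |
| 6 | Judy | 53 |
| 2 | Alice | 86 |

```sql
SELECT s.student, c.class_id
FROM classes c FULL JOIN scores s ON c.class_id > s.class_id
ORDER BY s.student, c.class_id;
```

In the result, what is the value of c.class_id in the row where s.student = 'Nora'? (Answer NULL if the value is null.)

FULL OUTER JOIN keeps every row from both sides; unmatched rows get NULL for the other side's columns.
Matching on c.class_id > s.class_id. A NULL in a compared column never satisfies the condition.
- c[0] class_id=1 → no match; kept with NULLs on the s side.
- c[1] class_id=3 → 3 match(es) in s → 3 row(s).
- c[2] class_id=5 → 3 match(es) in s → 3 row(s).
- c[3] class_id=2 → 1 match(es) in s → 1 row(s).
- c[4] class_id=NULL → no match; kept with NULLs on the s side.
- c[5] class_id=1 → no match; kept with NULLs on the s side.
- c[6] class_id=2 → 1 match(es) in s → 1 row(s).
- c[7] class_id=2 → 1 match(es) in s → 1 row(s).
- 3 s row(s) had no c match → kept, c columns NULL.

NULL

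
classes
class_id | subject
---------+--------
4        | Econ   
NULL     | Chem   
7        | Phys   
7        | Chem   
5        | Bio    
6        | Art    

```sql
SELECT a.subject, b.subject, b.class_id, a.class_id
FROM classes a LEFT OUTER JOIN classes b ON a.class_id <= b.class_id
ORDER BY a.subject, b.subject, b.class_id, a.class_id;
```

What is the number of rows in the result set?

17

LEFT JOIN keeps every row from `classes a`; unmatched rows get NULL for `classes b`'s columns.
Matching on a.class_id <= b.class_id. A NULL in a compared column never satisfies the condition.
Matched pairs: 16; unmatched a rows kept: 1.
Total: 16 matched + 1 padded = 17 rows.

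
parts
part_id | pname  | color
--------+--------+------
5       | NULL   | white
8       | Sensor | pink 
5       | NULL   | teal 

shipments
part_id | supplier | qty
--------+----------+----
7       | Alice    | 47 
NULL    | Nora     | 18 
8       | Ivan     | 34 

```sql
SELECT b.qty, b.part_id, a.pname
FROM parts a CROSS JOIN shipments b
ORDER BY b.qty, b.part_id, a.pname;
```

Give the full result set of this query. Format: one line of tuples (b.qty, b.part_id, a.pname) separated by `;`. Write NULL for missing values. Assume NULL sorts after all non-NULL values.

(18, NULL, Sensor); (18, NULL, NULL); (18, NULL, NULL); (34, 8, Sensor); (34, 8, NULL); (34, 8, NULL); (47, 7, Sensor); (47, 7, NULL); (47, 7, NULL)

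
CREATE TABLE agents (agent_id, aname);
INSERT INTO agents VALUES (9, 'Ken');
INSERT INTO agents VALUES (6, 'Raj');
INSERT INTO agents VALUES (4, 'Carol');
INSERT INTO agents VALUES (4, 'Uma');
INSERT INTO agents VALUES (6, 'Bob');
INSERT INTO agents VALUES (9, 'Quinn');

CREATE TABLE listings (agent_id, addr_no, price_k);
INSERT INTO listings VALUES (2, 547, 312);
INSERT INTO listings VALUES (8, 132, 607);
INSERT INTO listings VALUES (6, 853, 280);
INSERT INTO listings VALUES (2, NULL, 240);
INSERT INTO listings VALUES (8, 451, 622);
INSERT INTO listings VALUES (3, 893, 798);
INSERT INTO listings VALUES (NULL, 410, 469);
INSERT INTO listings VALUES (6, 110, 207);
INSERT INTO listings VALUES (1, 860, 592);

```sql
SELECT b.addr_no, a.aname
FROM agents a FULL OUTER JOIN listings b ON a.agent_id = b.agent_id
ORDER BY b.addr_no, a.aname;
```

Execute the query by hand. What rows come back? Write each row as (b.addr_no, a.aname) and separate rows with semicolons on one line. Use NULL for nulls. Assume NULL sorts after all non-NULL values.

FULL OUTER JOIN keeps every row from both sides; unmatched rows get NULL for the other side's columns.
Matching on a.agent_id = b.agent_id. A NULL in a compared column never satisfies the condition.
- a[0] agent_id=9 → no match; kept with NULLs on the b side.
- a[1] agent_id=6 → 2 match(es) in b → 2 row(s).
- a[2] agent_id=4 → no match; kept with NULLs on the b side.
- a[3] agent_id=4 → no match; kept with NULLs on the b side.
- a[4] agent_id=6 → 2 match(es) in b → 2 row(s).
- a[5] agent_id=9 → no match; kept with NULLs on the b side.
- 7 b row(s) had no a match → kept, a columns NULL.

(110, Bob); (110, Raj); (132, NULL); (410, NULL); (451, NULL); (547, NULL); (853, Bob); (853, Raj); (860, NULL); (893, NULL); (NULL, Carol); (NULL, Ken); (NULL, Quinn); (NULL, Uma); (NULL, NULL)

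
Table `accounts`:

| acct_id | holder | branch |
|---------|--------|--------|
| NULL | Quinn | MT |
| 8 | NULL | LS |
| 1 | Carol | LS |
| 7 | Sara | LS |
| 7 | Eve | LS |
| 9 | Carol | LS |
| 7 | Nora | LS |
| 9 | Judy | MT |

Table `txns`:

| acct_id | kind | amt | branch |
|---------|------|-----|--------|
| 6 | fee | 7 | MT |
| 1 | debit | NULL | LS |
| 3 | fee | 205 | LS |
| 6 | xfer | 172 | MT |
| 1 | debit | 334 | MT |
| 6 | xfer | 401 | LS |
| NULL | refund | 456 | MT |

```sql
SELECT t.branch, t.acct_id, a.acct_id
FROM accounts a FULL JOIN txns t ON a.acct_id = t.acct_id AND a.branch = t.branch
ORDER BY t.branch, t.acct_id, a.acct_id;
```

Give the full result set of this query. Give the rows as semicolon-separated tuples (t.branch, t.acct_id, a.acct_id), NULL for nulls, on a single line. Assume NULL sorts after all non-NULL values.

FULL OUTER JOIN keeps every row from both sides; unmatched rows get NULL for the other side's columns.
Matching on a.acct_id = t.acct_id AND a.branch = t.branch. A NULL in a compared column never satisfies the condition.
- a row (acct_id=NULL, branch=MT): no match → kept, t columns NULL.
- a row (acct_id=8, branch=LS): no match → kept, t columns NULL.
- a row (acct_id=1, branch=LS): matches 1 t row(s) → 1 output row(s).
- a row (acct_id=7, branch=LS): no match → kept, t columns NULL.
- a row (acct_id=7, branch=LS): no match → kept, t columns NULL.
- a row (acct_id=9, branch=LS): no match → kept, t columns NULL.
- a row (acct_id=7, branch=LS): no match → kept, t columns NULL.
- a row (acct_id=9, branch=MT): no match → kept, t columns NULL.
- 6 row(s) from t found no a partner → padded with NULL.

(LS, 1, 1); (LS, 3, NULL); (LS, 6, NULL); (MT, 1, NULL); (MT, 6, NULL); (MT, 6, NULL); (MT, NULL, NULL); (NULL, NULL, 7); (NULL, NULL, 7); (NULL, NULL, 7); (NULL, NULL, 8); (NULL, NULL, 9); (NULL, NULL, 9); (NULL, NULL, NULL)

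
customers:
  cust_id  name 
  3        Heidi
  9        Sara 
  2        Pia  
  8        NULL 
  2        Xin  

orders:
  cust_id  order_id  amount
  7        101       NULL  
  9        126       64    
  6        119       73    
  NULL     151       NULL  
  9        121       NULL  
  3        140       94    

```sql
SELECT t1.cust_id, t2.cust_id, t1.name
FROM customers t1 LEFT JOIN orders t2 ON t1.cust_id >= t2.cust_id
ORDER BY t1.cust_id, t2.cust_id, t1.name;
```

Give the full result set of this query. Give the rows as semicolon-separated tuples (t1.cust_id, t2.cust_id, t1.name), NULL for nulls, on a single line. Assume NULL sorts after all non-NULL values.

(2, NULL, Pia); (2, NULL, Xin); (3, 3, Heidi); (8, 3, NULL); (8, 6, NULL); (8, 7, NULL); (9, 3, Sara); (9, 6, Sara); (9, 7, Sara); (9, 9, Sara); (9, 9, Sara)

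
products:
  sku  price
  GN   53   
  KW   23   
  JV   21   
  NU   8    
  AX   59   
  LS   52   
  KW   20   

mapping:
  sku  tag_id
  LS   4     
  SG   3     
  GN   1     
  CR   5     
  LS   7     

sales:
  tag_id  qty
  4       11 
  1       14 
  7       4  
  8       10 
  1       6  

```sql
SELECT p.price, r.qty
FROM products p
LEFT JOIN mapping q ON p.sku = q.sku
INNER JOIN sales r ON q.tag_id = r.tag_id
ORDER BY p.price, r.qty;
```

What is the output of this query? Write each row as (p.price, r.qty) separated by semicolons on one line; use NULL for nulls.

(52, 4); (52, 11); (53, 6); (53, 14)

Evaluate left to right. First `products p LEFT JOIN mapping q` on sku: 8 row(s).
Then INNER JOIN `sales r` on tag_id: keep only rows whose q.tag_id appears in r.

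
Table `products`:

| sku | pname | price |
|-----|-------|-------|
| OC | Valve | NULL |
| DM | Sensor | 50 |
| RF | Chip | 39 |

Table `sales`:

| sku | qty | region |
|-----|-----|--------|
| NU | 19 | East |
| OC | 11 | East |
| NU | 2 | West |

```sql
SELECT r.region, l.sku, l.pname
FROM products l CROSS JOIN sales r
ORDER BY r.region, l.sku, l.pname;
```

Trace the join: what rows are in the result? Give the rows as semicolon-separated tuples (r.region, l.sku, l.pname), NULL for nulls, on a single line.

(East, DM, Sensor); (East, DM, Sensor); (East, OC, Valve); (East, OC, Valve); (East, RF, Chip); (East, RF, Chip); (West, DM, Sensor); (West, OC, Valve); (West, RF, Chip)

CROSS JOIN pairs every row of `products` with every row of `sales`: 3 × 3 = 9 rows.
After projecting and ordering:
r.region | l.sku | l.pname
East | DM | Sensor
East | DM | Sensor
East | OC | Valve
East | OC | Valve
East | RF | Chip
East | RF | Chip
West | DM | Sensor
West | OC | Valve
West | RF | Chip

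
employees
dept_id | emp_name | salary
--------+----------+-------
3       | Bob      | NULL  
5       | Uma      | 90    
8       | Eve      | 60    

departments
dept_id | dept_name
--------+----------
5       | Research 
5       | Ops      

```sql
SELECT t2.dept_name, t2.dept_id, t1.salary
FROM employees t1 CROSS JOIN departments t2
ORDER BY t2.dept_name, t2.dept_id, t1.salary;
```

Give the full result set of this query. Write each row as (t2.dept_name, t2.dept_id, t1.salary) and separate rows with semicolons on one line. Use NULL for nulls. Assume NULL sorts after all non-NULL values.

CROSS JOIN pairs every row of `employees` with every row of `departments`: 3 × 2 = 6 rows.
After projecting and ordering:
t2.dept_name | t2.dept_id | t1.salary
Ops | 5 | 60
Ops | 5 | 90
Ops | 5 | NULL
Research | 5 | 60
Research | 5 | 90
Research | 5 | NULL

(Ops, 5, 60); (Ops, 5, 90); (Ops, 5, NULL); (Research, 5, 60); (Research, 5, 90); (Research, 5, NULL)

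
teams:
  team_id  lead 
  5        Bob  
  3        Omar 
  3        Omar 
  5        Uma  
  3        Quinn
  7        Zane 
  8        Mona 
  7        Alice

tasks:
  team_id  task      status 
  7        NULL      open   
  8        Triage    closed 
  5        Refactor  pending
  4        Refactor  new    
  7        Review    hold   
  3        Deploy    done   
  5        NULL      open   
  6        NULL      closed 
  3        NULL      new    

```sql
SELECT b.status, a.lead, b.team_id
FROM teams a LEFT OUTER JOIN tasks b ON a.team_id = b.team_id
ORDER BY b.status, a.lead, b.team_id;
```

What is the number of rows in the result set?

15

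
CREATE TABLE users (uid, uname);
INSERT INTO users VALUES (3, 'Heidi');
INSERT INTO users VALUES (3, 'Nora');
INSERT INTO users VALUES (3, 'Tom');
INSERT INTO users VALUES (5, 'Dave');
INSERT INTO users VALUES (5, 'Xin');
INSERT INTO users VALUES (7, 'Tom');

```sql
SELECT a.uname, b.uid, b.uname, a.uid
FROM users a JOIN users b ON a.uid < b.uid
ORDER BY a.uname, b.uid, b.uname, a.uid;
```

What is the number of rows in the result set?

INNER JOIN keeps only pairs where the ON condition holds.
Matching on a.uid < b.uid.
- a row (uid=3): matches 3 b row(s) → 3 output row(s).
- a row (uid=3): matches 3 b row(s) → 3 output row(s).
- a row (uid=3): matches 3 b row(s) → 3 output row(s).
- a row (uid=5): matches 1 b row(s) → 1 output row(s).
- a row (uid=5): matches 1 b row(s) → 1 output row(s).
- a row (uid=7): no match → dropped.
Total: 11 rows.

11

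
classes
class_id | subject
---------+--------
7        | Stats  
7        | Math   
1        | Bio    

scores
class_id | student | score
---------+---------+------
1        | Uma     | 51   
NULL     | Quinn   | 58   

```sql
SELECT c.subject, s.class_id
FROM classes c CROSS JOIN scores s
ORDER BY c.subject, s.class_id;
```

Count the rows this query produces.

6

CROSS JOIN pairs every row of `classes` with every row of `scores`: 3 × 2 = 6 rows.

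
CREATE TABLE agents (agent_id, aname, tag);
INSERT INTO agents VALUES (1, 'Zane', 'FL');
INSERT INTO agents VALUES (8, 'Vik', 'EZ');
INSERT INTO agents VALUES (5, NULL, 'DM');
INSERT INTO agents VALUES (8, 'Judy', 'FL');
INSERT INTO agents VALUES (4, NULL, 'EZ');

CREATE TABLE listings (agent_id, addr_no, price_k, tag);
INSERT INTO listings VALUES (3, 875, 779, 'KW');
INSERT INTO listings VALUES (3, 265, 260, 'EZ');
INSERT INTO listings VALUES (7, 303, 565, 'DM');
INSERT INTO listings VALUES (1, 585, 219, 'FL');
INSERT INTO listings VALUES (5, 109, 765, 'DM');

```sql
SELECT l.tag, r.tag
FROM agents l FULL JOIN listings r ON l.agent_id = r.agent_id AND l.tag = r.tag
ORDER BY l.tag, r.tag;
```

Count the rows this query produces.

8

FULL OUTER JOIN keeps every row from both sides; unmatched rows get NULL for the other side's columns.
Matching on l.agent_id = r.agent_id AND l.tag = r.tag.
- l[0] agent_id=1, tag=FL → 1 match(es) in r → 1 row(s).
- l[1] agent_id=8, tag=EZ → no match; kept with NULLs on the r side.
- l[2] agent_id=5, tag=DM → 1 match(es) in r → 1 row(s).
- l[3] agent_id=8, tag=FL → no match; kept with NULLs on the r side.
- l[4] agent_id=4, tag=EZ → no match; kept with NULLs on the r side.
- 3 row(s) from r found no l partner → padded with NULL.
Total: 2 matched + 6 padded = 8 rows.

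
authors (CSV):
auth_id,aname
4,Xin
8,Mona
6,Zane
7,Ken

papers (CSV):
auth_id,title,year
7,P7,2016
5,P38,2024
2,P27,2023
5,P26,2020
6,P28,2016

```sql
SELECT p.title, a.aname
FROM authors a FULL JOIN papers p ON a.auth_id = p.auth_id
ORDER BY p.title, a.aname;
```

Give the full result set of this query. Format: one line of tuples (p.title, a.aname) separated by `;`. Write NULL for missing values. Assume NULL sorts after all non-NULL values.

FULL OUTER JOIN keeps every row from both sides; unmatched rows get NULL for the other side's columns.
Matching on a.auth_id = p.auth_id.
- auth_id=4: no p row matches, row kept with p columns NULL.
- auth_id=8: no p row matches, row kept with p columns NULL.
- auth_id=6: 1 matching p row(s), so 1 row(s) emitted.
- auth_id=7: 1 matching p row(s), so 1 row(s) emitted.
- 3 p row(s) had no a match → kept, a columns NULL.
After projecting and ordering:
p.title | a.aname
P26 | NULL
P27 | NULL
P28 | Zane
P38 | NULL
P7 | Ken
NULL | Mona
NULL | Xin

(P26, NULL); (P27, NULL); (P28, Zane); (P38, NULL); (P7, Ken); (NULL, Mona); (NULL, Xin)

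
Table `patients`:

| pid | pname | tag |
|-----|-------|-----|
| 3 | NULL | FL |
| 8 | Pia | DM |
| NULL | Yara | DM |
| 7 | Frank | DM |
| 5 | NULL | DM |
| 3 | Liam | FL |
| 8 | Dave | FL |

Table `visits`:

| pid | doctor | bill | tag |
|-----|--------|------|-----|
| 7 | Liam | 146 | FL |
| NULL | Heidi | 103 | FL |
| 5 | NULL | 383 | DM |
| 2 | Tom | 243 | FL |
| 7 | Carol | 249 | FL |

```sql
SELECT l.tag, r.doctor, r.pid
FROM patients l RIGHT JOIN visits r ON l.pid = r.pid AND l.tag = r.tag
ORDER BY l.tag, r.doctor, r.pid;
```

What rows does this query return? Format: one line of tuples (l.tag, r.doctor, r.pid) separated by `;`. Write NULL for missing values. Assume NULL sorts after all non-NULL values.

(DM, NULL, 5); (NULL, Carol, 7); (NULL, Heidi, NULL); (NULL, Liam, 7); (NULL, Tom, 2)

RIGHT JOIN keeps every row from `visits`; unmatched rows get NULL for `patients`'s columns.
Matching on l.pid = r.pid AND l.tag = r.tag. A NULL in a compared column never satisfies the condition.
Matched pairs: 1; unmatched r rows kept: 4.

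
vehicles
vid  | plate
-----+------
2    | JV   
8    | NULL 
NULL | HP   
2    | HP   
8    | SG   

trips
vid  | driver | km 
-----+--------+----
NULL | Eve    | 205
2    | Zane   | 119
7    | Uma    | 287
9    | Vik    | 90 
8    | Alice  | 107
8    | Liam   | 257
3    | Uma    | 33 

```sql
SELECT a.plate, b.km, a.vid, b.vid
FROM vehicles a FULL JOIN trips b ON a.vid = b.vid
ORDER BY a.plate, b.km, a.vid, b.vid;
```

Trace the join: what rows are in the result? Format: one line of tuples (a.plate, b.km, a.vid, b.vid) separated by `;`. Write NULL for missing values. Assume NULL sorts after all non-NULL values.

FULL OUTER JOIN keeps every row from both sides; unmatched rows get NULL for the other side's columns.
Matching on a.vid = b.vid. A NULL in a compared column never satisfies the condition.
- vid=2: 1 matching b row(s), so 1 row(s) emitted.
- vid=8: 2 matching b row(s), so 2 row(s) emitted.
- vid=NULL: no b row matches, row kept with b columns NULL.
- vid=2: 1 matching b row(s), so 1 row(s) emitted.
- vid=8: 2 matching b row(s), so 2 row(s) emitted.
- plus 4 unmatched b row(s), each kept with NULL a columns.

(HP, 119, 2, 2); (HP, NULL, NULL, NULL); (JV, 119, 2, 2); (SG, 107, 8, 8); (SG, 257, 8, 8); (NULL, 33, NULL, 3); (NULL, 90, NULL, 9); (NULL, 107, 8, 8); (NULL, 205, NULL, NULL); (NULL, 257, 8, 8); (NULL, 287, NULL, 7)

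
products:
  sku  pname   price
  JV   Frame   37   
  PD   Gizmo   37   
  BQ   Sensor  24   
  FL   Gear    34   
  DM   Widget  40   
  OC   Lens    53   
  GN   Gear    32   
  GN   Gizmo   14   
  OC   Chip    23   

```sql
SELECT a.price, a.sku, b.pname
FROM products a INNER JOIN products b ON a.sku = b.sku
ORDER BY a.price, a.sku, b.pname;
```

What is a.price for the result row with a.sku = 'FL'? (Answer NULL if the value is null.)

INNER JOIN keeps only pairs where the ON condition holds.
Matching on a.sku = b.sku.
Matched pairs: 13.

34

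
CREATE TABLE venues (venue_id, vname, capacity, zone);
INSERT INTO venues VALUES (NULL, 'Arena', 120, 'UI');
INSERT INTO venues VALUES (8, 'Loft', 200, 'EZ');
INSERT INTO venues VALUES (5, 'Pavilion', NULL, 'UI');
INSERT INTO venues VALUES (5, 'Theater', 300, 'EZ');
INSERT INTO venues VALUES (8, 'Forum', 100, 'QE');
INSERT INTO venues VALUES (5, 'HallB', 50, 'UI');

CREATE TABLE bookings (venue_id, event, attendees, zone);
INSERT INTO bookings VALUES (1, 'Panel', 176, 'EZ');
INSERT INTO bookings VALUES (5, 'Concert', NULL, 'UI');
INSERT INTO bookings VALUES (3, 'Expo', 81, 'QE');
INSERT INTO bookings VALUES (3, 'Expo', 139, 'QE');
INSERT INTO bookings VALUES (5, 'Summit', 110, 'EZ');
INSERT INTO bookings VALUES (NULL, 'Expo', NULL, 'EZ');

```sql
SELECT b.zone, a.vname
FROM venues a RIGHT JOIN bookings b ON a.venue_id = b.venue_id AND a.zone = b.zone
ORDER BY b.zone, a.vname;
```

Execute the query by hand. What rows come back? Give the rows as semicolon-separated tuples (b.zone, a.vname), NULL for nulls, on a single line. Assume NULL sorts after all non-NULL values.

(EZ, Theater); (EZ, NULL); (EZ, NULL); (QE, NULL); (QE, NULL); (UI, HallB); (UI, Pavilion)

RIGHT JOIN keeps every row from `bookings`; unmatched rows get NULL for `venues`'s columns.
Matching on a.venue_id = b.venue_id AND a.zone = b.zone. A NULL in a compared column never satisfies the condition.
Matched pairs: 3; unmatched b rows kept: 4.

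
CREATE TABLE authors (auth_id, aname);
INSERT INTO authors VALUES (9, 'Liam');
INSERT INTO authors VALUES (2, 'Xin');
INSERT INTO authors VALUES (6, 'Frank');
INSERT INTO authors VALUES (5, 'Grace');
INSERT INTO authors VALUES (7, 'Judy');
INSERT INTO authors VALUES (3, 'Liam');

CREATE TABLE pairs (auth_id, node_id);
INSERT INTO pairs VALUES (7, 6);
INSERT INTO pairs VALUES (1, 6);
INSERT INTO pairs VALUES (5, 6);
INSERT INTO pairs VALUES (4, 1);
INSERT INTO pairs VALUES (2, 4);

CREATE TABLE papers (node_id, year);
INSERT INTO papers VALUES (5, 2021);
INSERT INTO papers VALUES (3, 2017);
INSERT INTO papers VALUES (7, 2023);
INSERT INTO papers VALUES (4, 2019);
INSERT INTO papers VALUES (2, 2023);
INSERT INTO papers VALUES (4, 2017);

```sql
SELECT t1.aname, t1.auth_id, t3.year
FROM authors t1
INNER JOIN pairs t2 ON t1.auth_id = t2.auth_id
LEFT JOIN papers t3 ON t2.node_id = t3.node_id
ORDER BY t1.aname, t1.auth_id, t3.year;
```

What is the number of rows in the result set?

4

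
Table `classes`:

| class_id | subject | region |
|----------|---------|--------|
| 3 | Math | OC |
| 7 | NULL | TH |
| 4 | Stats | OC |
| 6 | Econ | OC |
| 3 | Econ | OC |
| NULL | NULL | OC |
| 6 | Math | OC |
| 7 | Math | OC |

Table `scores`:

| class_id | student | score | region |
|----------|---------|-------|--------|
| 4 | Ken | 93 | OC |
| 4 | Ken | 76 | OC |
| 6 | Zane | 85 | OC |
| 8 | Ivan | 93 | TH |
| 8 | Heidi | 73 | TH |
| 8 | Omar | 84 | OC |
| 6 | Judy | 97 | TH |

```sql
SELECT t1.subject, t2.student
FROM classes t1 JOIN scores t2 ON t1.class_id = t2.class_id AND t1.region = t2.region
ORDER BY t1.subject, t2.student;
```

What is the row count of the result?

4

INNER JOIN keeps only pairs where the ON condition holds.
Matching on t1.class_id = t2.class_id AND t1.region = t2.region. A NULL in a compared column never satisfies the condition.
Matched pairs: 4.
Total: 4 rows.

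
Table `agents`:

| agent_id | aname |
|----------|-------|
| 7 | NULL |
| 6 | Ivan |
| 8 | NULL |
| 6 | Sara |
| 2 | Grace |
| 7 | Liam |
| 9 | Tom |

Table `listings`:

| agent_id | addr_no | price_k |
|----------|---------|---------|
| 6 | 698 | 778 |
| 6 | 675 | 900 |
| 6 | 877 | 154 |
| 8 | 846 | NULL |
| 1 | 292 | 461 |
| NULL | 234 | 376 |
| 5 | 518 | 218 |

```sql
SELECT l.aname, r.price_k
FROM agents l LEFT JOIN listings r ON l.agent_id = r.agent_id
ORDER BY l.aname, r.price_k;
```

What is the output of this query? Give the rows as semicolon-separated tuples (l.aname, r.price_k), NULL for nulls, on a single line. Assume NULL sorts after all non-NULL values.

LEFT JOIN keeps every row from `agents`; unmatched rows get NULL for `listings`'s columns.
Matching on l.agent_id = r.agent_id. A NULL in a compared column never satisfies the condition.
Matched pairs: 7; unmatched l rows kept: 4.

(Grace, NULL); (Ivan, 154); (Ivan, 778); (Ivan, 900); (Liam, NULL); (Sara, 154); (Sara, 778); (Sara, 900); (Tom, NULL); (NULL, NULL); (NULL, NULL)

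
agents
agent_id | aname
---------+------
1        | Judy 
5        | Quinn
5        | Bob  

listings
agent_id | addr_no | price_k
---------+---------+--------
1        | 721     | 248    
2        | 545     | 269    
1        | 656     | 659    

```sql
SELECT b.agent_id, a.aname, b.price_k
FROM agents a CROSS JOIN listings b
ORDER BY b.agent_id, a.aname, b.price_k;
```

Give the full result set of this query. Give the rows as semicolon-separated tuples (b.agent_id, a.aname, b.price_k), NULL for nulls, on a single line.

(1, Bob, 248); (1, Bob, 659); (1, Judy, 248); (1, Judy, 659); (1, Quinn, 248); (1, Quinn, 659); (2, Bob, 269); (2, Judy, 269); (2, Quinn, 269)

CROSS JOIN pairs every row of `agents` with every row of `listings`: 3 × 3 = 9 rows.
After projecting and ordering:
b.agent_id | a.aname | b.price_k
1 | Bob | 248
1 | Bob | 659
1 | Judy | 248
1 | Judy | 659
1 | Quinn | 248
1 | Quinn | 659
2 | Bob | 269
2 | Judy | 269
2 | Quinn | 269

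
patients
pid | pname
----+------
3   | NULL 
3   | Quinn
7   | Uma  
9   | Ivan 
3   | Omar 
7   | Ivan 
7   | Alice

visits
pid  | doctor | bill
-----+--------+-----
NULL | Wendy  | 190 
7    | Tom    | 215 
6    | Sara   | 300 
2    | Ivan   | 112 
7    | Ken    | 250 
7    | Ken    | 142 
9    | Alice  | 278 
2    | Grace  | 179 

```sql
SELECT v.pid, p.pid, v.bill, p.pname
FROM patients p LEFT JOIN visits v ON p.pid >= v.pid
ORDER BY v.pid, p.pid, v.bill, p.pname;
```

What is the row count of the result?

31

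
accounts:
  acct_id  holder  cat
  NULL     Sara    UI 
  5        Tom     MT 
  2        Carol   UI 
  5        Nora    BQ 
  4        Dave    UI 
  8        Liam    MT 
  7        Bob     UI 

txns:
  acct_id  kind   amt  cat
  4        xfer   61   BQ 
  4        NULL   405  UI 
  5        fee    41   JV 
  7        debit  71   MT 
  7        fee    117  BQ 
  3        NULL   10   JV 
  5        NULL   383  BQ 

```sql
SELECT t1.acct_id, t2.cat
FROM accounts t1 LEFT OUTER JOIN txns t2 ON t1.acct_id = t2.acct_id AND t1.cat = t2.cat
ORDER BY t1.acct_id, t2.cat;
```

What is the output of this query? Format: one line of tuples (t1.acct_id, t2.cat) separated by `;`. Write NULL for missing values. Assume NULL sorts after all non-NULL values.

(2, NULL); (4, UI); (5, BQ); (5, NULL); (7, NULL); (8, NULL); (NULL, NULL)

LEFT JOIN keeps every row from `accounts`; unmatched rows get NULL for `txns`'s columns.
Matching on t1.acct_id = t2.acct_id AND t1.cat = t2.cat. A NULL in a compared column never satisfies the condition.
- t1[0] acct_id=NULL, cat=UI → no match; kept with NULLs on the t2 side.
- t1[1] acct_id=5, cat=MT → no match; kept with NULLs on the t2 side.
- t1[2] acct_id=2, cat=UI → no match; kept with NULLs on the t2 side.
- t1[3] acct_id=5, cat=BQ → 1 match(es) in t2 → 1 row(s).
- t1[4] acct_id=4, cat=UI → 1 match(es) in t2 → 1 row(s).
- t1[5] acct_id=8, cat=MT → no match; kept with NULLs on the t2 side.
- t1[6] acct_id=7, cat=UI → no match; kept with NULLs on the t2 side.
After projecting and ordering:
t1.acct_id | t2.cat
2 | NULL
4 | UI
5 | BQ
5 | NULL
7 | NULL
8 | NULL
NULL | NULL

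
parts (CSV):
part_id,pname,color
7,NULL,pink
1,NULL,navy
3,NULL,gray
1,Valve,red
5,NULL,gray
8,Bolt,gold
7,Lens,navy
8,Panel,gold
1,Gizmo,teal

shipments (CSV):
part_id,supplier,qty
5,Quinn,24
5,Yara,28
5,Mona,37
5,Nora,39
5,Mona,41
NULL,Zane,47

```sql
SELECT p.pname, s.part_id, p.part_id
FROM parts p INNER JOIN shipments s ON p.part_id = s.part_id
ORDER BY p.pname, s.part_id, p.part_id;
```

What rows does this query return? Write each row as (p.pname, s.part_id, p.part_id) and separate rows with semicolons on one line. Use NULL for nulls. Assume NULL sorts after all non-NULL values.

(NULL, 5, 5); (NULL, 5, 5); (NULL, 5, 5); (NULL, 5, 5); (NULL, 5, 5)

INNER JOIN keeps only pairs where the ON condition holds.
Matching on p.part_id = s.part_id. A NULL in a compared column never satisfies the condition.
Matched pairs: 5.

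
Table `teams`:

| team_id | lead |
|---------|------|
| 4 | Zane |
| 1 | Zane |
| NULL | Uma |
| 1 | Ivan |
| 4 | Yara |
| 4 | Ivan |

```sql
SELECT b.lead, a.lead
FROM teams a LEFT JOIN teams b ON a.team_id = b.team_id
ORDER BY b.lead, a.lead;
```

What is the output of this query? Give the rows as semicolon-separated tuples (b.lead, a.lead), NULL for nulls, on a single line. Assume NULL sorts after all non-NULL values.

(Ivan, Ivan); (Ivan, Ivan); (Ivan, Yara); (Ivan, Zane); (Ivan, Zane); (Yara, Ivan); (Yara, Yara); (Yara, Zane); (Zane, Ivan); (Zane, Ivan); (Zane, Yara); (Zane, Zane); (Zane, Zane); (NULL, Uma)

LEFT JOIN keeps every row from `teams a`; unmatched rows get NULL for `teams b`'s columns.
Matching on a.team_id = b.team_id. A NULL in a compared column never satisfies the condition.
- a[0] team_id=4 → 3 match(es) in b → 3 row(s).
- a[1] team_id=1 → 2 match(es) in b → 2 row(s).
- a[2] team_id=NULL → no match; kept with NULLs on the b side.
- a[3] team_id=1 → 2 match(es) in b → 2 row(s).
- a[4] team_id=4 → 3 match(es) in b → 3 row(s).
- a[5] team_id=4 → 3 match(es) in b → 3 row(s).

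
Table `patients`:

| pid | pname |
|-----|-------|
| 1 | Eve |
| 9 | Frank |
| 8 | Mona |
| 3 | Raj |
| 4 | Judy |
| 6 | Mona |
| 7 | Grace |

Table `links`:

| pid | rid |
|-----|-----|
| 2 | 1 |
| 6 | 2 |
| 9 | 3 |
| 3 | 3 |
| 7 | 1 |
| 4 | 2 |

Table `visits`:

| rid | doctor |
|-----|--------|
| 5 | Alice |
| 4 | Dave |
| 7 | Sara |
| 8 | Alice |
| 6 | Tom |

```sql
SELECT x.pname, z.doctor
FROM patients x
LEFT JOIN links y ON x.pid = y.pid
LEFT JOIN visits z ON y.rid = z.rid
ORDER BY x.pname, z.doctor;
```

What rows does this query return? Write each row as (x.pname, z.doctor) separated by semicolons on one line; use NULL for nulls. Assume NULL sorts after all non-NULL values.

(Eve, NULL); (Frank, NULL); (Grace, NULL); (Judy, NULL); (Mona, NULL); (Mona, NULL); (Raj, NULL)

Step 1 — x LEFT JOIN y on pid → 7 row(s).
Then LEFT JOIN `visits z` on rid: each of those 7 rows is kept; rows whose y.rid has no match in z get NULL for z's columns.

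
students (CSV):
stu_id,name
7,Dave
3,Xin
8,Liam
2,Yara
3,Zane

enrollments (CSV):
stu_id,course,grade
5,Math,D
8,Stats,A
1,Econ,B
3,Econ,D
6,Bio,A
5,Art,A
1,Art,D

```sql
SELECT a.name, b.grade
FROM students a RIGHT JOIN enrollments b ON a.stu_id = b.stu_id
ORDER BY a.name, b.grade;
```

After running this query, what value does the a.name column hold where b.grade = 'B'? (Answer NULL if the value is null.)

NULL

RIGHT JOIN keeps every row from `enrollments`; unmatched rows get NULL for `students`'s columns.
Matching on a.stu_id = b.stu_id.
- a[0] stu_id=7 → no match.
- a[1] stu_id=3 → 1 match(es) in b → 1 row(s).
- a[2] stu_id=8 → 1 match(es) in b → 1 row(s).
- a[3] stu_id=2 → no match.
- a[4] stu_id=3 → 1 match(es) in b → 1 row(s).
- 5 b row(s) had no a match → kept, a columns NULL.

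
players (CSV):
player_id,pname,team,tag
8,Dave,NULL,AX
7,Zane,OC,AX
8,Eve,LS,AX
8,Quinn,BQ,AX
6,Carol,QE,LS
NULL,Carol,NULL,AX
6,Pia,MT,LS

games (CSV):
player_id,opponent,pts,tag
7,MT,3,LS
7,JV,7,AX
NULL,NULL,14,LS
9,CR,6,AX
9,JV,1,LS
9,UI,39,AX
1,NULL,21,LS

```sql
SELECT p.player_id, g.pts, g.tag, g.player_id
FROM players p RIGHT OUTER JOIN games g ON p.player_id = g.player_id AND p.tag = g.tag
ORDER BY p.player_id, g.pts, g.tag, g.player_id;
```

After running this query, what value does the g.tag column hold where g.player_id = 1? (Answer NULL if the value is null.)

RIGHT JOIN keeps every row from `games`; unmatched rows get NULL for `players`'s columns.
Matching on p.player_id = g.player_id AND p.tag = g.tag. A NULL in a compared column never satisfies the condition.
- p row (player_id=8, tag=AX): no match.
- p row (player_id=7, tag=AX): matches 1 g row(s) → 1 output row(s).
- p row (player_id=8, tag=AX): no match.
- p row (player_id=8, tag=AX): no match.
- p row (player_id=6, tag=LS): no match.
- p row (player_id=NULL, tag=AX): no match.
- p row (player_id=6, tag=LS): no match.
- 6 row(s) from g found no p partner → padded with NULL.

LS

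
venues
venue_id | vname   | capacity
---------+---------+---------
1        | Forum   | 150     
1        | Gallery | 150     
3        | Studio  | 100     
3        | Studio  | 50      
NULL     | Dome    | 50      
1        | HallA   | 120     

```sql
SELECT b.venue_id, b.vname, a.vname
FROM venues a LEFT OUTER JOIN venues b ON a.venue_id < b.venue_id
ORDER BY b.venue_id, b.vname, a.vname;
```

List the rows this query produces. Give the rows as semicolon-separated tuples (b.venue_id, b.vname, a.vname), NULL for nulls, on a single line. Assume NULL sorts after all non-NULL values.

(3, Studio, Forum); (3, Studio, Forum); (3, Studio, Gallery); (3, Studio, Gallery); (3, Studio, HallA); (3, Studio, HallA); (NULL, NULL, Dome); (NULL, NULL, Studio); (NULL, NULL, Studio)

LEFT JOIN keeps every row from `venues a`; unmatched rows get NULL for `venues b`'s columns.
Matching on a.venue_id < b.venue_id. A NULL in a compared column never satisfies the condition.
Matched pairs: 6; unmatched a rows kept: 3.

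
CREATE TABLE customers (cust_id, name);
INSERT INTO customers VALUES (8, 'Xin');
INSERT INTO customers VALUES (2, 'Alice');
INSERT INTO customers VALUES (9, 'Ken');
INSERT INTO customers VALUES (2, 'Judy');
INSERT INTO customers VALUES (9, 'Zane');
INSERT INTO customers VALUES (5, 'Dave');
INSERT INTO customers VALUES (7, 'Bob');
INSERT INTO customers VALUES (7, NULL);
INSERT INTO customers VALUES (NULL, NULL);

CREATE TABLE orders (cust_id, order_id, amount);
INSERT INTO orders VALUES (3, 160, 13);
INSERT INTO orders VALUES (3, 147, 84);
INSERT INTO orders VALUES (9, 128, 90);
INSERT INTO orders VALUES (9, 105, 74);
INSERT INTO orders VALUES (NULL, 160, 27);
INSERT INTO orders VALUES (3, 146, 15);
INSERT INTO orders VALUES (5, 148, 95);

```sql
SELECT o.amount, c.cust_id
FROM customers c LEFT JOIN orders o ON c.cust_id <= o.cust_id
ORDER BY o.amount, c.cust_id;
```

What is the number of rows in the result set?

LEFT JOIN keeps every row from `customers`; unmatched rows get NULL for `orders`'s columns.
Matching on c.cust_id <= o.cust_id. A NULL in a compared column never satisfies the condition.
- c[0] cust_id=8 → 2 match(es) in o → 2 row(s).
- c[1] cust_id=2 → 6 match(es) in o → 6 row(s).
- c[2] cust_id=9 → 2 match(es) in o → 2 row(s).
- c[3] cust_id=2 → 6 match(es) in o → 6 row(s).
- c[4] cust_id=9 → 2 match(es) in o → 2 row(s).
- c[5] cust_id=5 → 3 match(es) in o → 3 row(s).
- c[6] cust_id=7 → 2 match(es) in o → 2 row(s).
- c[7] cust_id=7 → 2 match(es) in o → 2 row(s).
- c[8] cust_id=NULL → no match; kept with NULLs on the o side.
Total: 25 matched + 1 padded = 26 rows.

26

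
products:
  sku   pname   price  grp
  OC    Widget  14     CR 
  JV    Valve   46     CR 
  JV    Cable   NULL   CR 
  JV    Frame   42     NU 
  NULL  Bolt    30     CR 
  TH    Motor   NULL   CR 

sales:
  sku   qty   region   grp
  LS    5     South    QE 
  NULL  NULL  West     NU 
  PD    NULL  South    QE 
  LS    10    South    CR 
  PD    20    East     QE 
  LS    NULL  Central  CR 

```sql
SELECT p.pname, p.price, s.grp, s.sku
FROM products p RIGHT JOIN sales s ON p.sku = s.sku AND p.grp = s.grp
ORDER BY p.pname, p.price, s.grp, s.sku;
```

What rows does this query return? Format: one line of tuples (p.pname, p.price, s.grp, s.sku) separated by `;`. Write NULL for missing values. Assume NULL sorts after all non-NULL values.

RIGHT JOIN keeps every row from `sales`; unmatched rows get NULL for `products`'s columns.
Matching on p.sku = s.sku AND p.grp = s.grp. A NULL in a compared column never satisfies the condition.
- sku=OC, grp=CR: no matching s row.
- sku=JV, grp=CR: no matching s row.
- sku=JV, grp=CR: no matching s row.
- sku=JV, grp=NU: no matching s row.
- sku=NULL, grp=CR: no matching s row.
- sku=TH, grp=CR: no matching s row.
- 6 row(s) from s found no p partner → padded with NULL.
After projecting and ordering:
p.pname | p.price | s.grp | s.sku
NULL | NULL | CR | LS
NULL | NULL | CR | LS
NULL | NULL | NU | NULL
NULL | NULL | QE | LS
NULL | NULL | QE | PD
NULL | NULL | QE | PD

(NULL, NULL, CR, LS); (NULL, NULL, CR, LS); (NULL, NULL, NU, NULL); (NULL, NULL, QE, LS); (NULL, NULL, QE, PD); (NULL, NULL, QE, PD)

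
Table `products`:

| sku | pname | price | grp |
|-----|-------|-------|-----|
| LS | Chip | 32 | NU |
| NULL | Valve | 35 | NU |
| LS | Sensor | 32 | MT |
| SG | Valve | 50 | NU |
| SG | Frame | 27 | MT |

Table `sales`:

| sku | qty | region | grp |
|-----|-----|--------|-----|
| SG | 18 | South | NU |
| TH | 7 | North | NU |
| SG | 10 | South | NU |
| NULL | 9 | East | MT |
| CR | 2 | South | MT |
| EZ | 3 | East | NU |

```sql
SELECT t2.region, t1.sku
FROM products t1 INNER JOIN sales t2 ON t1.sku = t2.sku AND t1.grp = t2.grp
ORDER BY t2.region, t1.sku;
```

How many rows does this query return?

INNER JOIN keeps only pairs where the ON condition holds.
Matching on t1.sku = t2.sku AND t1.grp = t2.grp. A NULL in a compared column never satisfies the condition.
Matched pairs: 2.
Total: 2 rows.

2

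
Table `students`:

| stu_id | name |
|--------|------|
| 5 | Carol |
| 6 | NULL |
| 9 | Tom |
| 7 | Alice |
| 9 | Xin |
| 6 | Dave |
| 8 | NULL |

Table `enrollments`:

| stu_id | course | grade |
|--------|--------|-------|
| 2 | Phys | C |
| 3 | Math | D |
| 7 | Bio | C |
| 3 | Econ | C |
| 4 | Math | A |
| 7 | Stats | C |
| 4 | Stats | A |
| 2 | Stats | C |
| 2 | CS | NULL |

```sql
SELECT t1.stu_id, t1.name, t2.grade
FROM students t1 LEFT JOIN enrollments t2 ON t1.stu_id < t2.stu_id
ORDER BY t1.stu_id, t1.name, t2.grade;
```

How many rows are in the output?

10

LEFT JOIN keeps every row from `students`; unmatched rows get NULL for `enrollments`'s columns.
Matching on t1.stu_id < t2.stu_id.
- t1[0] stu_id=5 → 2 match(es) in t2 → 2 row(s).
- t1[1] stu_id=6 → 2 match(es) in t2 → 2 row(s).
- t1[2] stu_id=9 → no match; kept with NULLs on the t2 side.
- t1[3] stu_id=7 → no match; kept with NULLs on the t2 side.
- t1[4] stu_id=9 → no match; kept with NULLs on the t2 side.
- t1[5] stu_id=6 → 2 match(es) in t2 → 2 row(s).
- t1[6] stu_id=8 → no match; kept with NULLs on the t2 side.
Total: 6 matched + 4 padded = 10 rows.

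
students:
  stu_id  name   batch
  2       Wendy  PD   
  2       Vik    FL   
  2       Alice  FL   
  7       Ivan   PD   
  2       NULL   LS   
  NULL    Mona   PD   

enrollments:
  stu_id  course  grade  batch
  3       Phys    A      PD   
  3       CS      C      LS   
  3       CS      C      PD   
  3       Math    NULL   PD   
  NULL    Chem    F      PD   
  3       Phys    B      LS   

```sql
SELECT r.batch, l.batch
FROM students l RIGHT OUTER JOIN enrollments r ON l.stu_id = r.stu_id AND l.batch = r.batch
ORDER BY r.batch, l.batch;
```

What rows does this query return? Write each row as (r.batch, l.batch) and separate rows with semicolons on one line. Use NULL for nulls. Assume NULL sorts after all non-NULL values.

(LS, NULL); (LS, NULL); (PD, NULL); (PD, NULL); (PD, NULL); (PD, NULL)

RIGHT JOIN keeps every row from `enrollments`; unmatched rows get NULL for `students`'s columns.
Matching on l.stu_id = r.stu_id AND l.batch = r.batch. A NULL in a compared column never satisfies the condition.
Matched pairs: 0; unmatched r rows kept: 6.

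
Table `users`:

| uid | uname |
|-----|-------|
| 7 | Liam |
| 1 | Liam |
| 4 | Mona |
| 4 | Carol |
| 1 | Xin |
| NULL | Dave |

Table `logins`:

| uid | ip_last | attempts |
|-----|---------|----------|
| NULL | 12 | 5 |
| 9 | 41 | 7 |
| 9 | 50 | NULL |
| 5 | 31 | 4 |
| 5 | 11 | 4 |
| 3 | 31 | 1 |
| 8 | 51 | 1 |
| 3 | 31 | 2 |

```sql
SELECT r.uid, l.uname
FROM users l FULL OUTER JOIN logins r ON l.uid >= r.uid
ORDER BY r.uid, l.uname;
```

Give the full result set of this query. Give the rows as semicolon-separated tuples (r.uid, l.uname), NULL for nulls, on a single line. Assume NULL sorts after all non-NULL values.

(3, Carol); (3, Carol); (3, Liam); (3, Liam); (3, Mona); (3, Mona); (5, Liam); (5, Liam); (8, NULL); (9, NULL); (9, NULL); (NULL, Dave); (NULL, Liam); (NULL, Xin); (NULL, NULL)

FULL OUTER JOIN keeps every row from both sides; unmatched rows get NULL for the other side's columns.
Matching on l.uid >= r.uid. A NULL in a compared column never satisfies the condition.
- l (uid=7) pairs with 4 row(s) of r.
- l (uid=1) has no partner → padded with NULL.
- l (uid=4) pairs with 2 row(s) of r.
- l (uid=4) pairs with 2 row(s) of r.
- l (uid=1) has no partner → padded with NULL.
- l (uid=NULL) has no partner → padded with NULL.
- 4 r row(s) had no l match → kept, l columns NULL.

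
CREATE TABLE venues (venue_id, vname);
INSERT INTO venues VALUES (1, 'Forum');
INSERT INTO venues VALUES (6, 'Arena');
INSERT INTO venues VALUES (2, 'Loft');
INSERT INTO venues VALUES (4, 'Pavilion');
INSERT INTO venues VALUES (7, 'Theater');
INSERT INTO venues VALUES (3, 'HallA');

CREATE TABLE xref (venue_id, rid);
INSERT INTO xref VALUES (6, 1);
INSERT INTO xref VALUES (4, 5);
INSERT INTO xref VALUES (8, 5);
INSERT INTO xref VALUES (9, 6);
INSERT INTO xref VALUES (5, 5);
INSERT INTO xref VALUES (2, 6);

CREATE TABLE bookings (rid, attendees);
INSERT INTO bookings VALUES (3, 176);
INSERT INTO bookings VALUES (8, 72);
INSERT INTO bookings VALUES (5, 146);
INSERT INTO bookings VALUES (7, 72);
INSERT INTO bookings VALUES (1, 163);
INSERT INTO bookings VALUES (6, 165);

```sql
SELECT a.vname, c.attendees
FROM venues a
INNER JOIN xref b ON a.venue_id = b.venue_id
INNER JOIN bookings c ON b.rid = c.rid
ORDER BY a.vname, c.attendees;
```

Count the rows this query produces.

Joins associate left-to-right: venues INNER JOIN xref on venue_id gives 3 intermediate row(s).
Then INNER JOIN `bookings c` on rid: keep only rows whose b.rid appears in c.
Result: 3 row(s).

3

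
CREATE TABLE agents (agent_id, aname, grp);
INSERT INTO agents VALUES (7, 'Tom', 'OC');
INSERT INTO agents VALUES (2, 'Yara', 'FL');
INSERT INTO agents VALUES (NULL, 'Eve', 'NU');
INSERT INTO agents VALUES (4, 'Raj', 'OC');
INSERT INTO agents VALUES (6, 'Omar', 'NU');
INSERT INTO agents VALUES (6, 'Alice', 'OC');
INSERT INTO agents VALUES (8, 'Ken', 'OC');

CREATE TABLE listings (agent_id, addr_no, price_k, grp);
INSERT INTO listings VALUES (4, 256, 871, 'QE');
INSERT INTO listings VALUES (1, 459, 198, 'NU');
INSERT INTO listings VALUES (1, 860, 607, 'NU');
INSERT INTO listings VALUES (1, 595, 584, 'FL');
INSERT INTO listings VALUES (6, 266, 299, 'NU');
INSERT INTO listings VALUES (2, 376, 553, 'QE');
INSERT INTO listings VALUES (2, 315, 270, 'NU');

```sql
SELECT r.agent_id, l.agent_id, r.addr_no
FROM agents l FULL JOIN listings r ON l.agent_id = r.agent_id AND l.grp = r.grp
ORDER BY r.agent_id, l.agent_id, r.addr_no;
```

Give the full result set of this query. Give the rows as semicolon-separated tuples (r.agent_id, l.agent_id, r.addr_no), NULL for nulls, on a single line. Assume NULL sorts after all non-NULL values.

(1, NULL, 459); (1, NULL, 595); (1, NULL, 860); (2, NULL, 315); (2, NULL, 376); (4, NULL, 256); (6, 6, 266); (NULL, 2, NULL); (NULL, 4, NULL); (NULL, 6, NULL); (NULL, 7, NULL); (NULL, 8, NULL); (NULL, NULL, NULL)

FULL OUTER JOIN keeps every row from both sides; unmatched rows get NULL for the other side's columns.
Matching on l.agent_id = r.agent_id AND l.grp = r.grp. A NULL in a compared column never satisfies the condition.
Matched pairs: 1; unmatched l rows kept: 6; unmatched r rows kept: 6.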